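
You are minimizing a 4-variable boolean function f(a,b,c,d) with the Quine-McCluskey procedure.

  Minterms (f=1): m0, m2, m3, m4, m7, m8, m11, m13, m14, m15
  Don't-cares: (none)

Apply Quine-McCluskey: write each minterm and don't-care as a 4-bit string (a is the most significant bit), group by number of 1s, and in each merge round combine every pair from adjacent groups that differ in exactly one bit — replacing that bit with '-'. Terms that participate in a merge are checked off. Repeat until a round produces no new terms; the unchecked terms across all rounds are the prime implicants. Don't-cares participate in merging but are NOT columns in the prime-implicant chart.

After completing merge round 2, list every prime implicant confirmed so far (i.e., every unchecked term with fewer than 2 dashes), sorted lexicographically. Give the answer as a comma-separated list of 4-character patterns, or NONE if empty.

-000, 0-00, 00-0, 001-, 11-1, 111-

[col 0] 0000*, 0010*, 0011*, 0100*, 0111*, 1000*, 1011*, 1101*, 1110*, 1111*
[col 1] -000, -011*, -111*, 0-00, 0-11*, 00-0, 001-, 1-11*, 11-1, 111-
[col 2] --11
Prime implicants: --11, -000, 0-00, 00-0, 001-, 11-1, 111-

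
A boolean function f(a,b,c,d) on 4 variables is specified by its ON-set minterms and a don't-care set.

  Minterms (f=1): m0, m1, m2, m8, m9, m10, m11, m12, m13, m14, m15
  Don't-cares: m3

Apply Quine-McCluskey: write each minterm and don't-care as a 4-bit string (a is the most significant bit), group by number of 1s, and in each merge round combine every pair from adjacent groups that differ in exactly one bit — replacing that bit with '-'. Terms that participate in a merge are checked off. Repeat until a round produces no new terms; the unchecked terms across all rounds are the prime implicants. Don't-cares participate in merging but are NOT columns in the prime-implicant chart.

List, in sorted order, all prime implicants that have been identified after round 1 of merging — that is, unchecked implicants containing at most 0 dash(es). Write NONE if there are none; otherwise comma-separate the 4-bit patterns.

size-2^0 implicants → 0000(✓)  0001(✓)  0010(✓)  0011(✓)  1000(✓)  1001(✓)  1010(✓)  1011(✓)  1100(✓)  1101(✓)  1110(✓)  1111(✓)
size-2^1 implicants → -000(✓)  -001(✓)  -010(✓)  -011(✓)  00-0(✓)  00-1(✓)  000-(✓)  001-(✓)  1-00(✓)  1-01(✓)  1-10(✓)  1-11(✓)  10-0(✓)  10-1(✓)  100-(✓)  101-(✓)  11-0(✓)  11-1(✓)  110-(✓)  111-(✓)
size-2^2 implicants → -0-0(✓)  -0-1(✓)  -00-(✓)  -01-(✓)  00--(✓)  1--0(✓)  1--1(✓)  1-0-(✓)  1-1-(✓)  10--(✓)  11--(✓)
size-2^3 implicants → -0--  1---
Unchecked terms (primes): -0--, 1---

NONE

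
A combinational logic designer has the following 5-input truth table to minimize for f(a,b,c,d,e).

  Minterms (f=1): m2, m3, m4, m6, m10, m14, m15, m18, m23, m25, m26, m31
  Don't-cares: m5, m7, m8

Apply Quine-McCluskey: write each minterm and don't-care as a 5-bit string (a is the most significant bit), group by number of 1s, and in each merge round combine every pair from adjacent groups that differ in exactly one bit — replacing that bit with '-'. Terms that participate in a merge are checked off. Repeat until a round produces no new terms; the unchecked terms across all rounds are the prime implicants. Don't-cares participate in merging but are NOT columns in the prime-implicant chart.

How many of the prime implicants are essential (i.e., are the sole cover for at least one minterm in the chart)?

[col 0] 00010*, 00011*, 00100*, 00101*, 00110*, 00111*, 01000*, 01010*, 01110*, 01111*, 10010*, 10111*, 11001, 11010*, 11111*
[col 1] -0010*, -0111*, -1010*, -1111*, 0-010*, 0-110*, 0-111*, 00-10*, 00-11*, 0001-*, 001-0*, 001-1*, 0010-*, 0011-*, 01-10*, 010-0, 0111-*, 1-010*, 1-111*
[col 2] --010, --111, 0--10, 0-11-, 00-1-, 001--
Prime implicants: --010, --111, 0--10, 0-11-, 00-1-, 001--, 010-0, 11001
PI chart (minterm → PIs covering it):
  2 | --010,0--10,00-1-
  3 | 00-1-  (sole → essential)
  4 | 001--  (sole → essential)
  6 | 0--10,0-11-,00-1-,001--
  10 | --010,0--10,010-0
  14 | 0--10,0-11-
  15 | --111,0-11-
  18 | --010  (sole → essential)
  23 | --111  (sole → essential)
  25 | 11001  (sole → essential)
  26 | --010  (sole → essential)
  31 | --111  (sole → essential)
Essential prime implicants: --010, --111, 00-1-, 001--, 11001

5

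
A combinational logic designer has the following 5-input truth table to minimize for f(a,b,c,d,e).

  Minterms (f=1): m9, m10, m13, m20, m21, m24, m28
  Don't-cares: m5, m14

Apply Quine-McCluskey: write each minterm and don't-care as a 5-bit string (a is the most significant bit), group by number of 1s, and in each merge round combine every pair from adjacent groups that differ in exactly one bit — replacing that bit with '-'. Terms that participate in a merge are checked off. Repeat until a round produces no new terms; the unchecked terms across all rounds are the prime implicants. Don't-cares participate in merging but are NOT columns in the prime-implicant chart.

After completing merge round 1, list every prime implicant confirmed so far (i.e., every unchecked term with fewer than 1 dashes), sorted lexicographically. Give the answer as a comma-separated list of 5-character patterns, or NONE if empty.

NONE

Round 0: 00101✓ 01001✓ 01010✓ 01101✓ 01110✓ 10100✓ 10101✓ 11000✓ 11100✓
Round 1: -0101 0-101 01-01 01-10 1-100 1010- 11-00
PIs = {-0101, 0-101, 01-01, 01-10, 1-100, 1010-, 11-00}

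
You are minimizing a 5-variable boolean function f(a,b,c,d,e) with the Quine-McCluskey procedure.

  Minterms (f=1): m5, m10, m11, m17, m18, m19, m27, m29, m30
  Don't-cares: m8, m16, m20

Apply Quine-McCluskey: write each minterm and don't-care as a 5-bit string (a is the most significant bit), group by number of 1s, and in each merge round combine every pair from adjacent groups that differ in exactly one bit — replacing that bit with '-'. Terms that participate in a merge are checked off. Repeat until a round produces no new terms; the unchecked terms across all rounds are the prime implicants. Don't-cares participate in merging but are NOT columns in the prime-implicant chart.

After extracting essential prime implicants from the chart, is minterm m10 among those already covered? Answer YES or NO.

NO

[col 0] 00101, 01000*, 01010*, 01011*, 10000*, 10001*, 10010*, 10011*, 10100*, 11011*, 11101, 11110
[col 1] -1011, 010-0, 0101-, 1-011, 10-00, 100-0*, 100-1*, 1000-*, 1001-*
[col 2] 100--
Prime implicants: -1011, 00101, 010-0, 0101-, 1-011, 10-00, 100--, 11101, 11110
PI chart (minterm → PIs covering it):
  5 | 00101  (sole → essential)
  10 | 010-0,0101-
  11 | -1011,0101-
  17 | 100--  (sole → essential)
  18 | 100--  (sole → essential)
  19 | 1-011,100--
  27 | -1011,1-011
  29 | 11101  (sole → essential)
  30 | 11110  (sole → essential)
Essential prime implicants: 00101, 100--, 11101, 11110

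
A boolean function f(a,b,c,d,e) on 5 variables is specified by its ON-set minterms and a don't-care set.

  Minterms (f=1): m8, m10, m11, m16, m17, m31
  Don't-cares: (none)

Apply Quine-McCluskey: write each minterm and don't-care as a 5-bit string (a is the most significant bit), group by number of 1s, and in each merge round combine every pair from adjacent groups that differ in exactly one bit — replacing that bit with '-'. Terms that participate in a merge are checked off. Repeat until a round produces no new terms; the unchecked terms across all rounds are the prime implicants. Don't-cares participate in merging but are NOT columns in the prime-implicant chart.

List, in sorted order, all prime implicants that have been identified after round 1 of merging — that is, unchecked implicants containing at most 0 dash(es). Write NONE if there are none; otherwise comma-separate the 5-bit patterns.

11111

Round 0: 01000✓ 01010✓ 01011✓ 10000✓ 10001✓ 11111
Round 1: 010-0 0101- 1000-
PIs = {010-0, 0101-, 1000-, 11111}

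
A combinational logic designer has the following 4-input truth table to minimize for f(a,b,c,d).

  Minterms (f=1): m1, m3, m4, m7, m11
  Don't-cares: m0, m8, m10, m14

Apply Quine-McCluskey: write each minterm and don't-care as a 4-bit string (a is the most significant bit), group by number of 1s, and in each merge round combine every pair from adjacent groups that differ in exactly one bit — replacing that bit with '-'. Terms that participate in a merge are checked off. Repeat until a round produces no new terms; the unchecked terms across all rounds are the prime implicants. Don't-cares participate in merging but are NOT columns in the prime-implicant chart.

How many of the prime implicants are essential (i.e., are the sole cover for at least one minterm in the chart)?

[col 0] 0000*, 0001*, 0011*, 0100*, 0111*, 1000*, 1010*, 1011*, 1110*
[col 1] -000, -011, 0-00, 0-11, 00-1, 000-, 1-10, 10-0, 101-
Prime implicants: -000, -011, 0-00, 0-11, 00-1, 000-, 1-10, 10-0, 101-
PI chart (minterm → PIs covering it):
  1 | 00-1,000-
  3 | -011,0-11,00-1
  4 | 0-00  (sole → essential)
  7 | 0-11  (sole → essential)
  11 | -011,101-
Essential prime implicants: 0-00, 0-11

2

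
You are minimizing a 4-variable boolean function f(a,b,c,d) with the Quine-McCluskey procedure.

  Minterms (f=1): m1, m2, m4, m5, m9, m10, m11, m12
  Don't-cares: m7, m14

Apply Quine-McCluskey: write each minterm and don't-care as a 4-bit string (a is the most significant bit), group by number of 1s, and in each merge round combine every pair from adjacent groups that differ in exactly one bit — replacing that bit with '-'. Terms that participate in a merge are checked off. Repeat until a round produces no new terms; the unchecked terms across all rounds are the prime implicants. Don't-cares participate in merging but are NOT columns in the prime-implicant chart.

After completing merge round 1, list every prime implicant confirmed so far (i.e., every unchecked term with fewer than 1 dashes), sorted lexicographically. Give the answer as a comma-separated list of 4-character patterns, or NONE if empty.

NONE

size-2^0 implicants → 0001(✓)  0010(✓)  0100(✓)  0101(✓)  0111(✓)  1001(✓)  1010(✓)  1011(✓)  1100(✓)  1110(✓)
size-2^1 implicants → -001  -010  -100  0-01  01-1  010-  1-10  10-1  101-  11-0
Unchecked terms (primes): -001, -010, -100, 0-01, 01-1, 010-, 1-10, 10-1, 101-, 11-0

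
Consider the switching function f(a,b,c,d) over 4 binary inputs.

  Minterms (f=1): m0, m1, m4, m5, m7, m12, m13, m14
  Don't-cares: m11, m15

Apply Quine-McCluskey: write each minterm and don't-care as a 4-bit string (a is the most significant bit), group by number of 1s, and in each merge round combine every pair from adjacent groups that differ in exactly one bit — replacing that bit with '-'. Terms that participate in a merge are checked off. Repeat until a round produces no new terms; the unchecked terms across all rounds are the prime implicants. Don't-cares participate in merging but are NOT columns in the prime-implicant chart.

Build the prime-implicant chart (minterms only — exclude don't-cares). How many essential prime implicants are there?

3

[col 0] 0000*, 0001*, 0100*, 0101*, 0111*, 1011*, 1100*, 1101*, 1110*, 1111*
[col 1] -100*, -101*, -111*, 0-00*, 0-01*, 000-*, 01-1*, 010-*, 1-11, 11-0*, 11-1*, 110-*, 111-*
[col 2] -1-1, -10-, 0-0-, 11--
Prime implicants: -1-1, -10-, 0-0-, 1-11, 11--
PI chart (minterm → PIs covering it):
  0 | 0-0-  (sole → essential)
  1 | 0-0-  (sole → essential)
  4 | -10-,0-0-
  5 | -1-1,-10-,0-0-
  7 | -1-1  (sole → essential)
  12 | -10-,11--
  13 | -1-1,-10-,11--
  14 | 11--  (sole → essential)
Essential prime implicants: -1-1, 0-0-, 11--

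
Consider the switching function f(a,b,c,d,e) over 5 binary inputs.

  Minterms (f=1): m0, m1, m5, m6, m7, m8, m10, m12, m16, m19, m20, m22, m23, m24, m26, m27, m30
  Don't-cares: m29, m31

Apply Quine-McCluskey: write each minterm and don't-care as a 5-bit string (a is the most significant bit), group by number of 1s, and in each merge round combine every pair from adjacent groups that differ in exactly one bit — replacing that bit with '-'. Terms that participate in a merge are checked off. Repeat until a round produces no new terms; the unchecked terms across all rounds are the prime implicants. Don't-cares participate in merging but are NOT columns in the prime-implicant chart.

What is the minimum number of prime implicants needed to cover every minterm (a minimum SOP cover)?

8

size-2^0 implicants → 00000(✓)  00001(✓)  00101(✓)  00110(✓)  00111(✓)  01000(✓)  01010(✓)  01100(✓)  10000(✓)  10011(✓)  10100(✓)  10110(✓)  10111(✓)  11000(✓)  11010(✓)  11011(✓)  11101(✓)  11110(✓)  11111(✓)
size-2^1 implicants → -0000(✓)  -0110(✓)  -0111(✓)  -1000(✓)  -1010(✓)  0-000(✓)  00-01  0000-  001-1  0011-(✓)  01-00  010-0(✓)  1-000(✓)  1-011(✓)  1-110(✓)  1-111(✓)  10-00  10-11(✓)  101-0  1011-(✓)  11-10(✓)  11-11(✓)  110-0(✓)  1101-(✓)  111-1  1111-(✓)
size-2^2 implicants → --000  -011-  -10-0  1--11  1-11-  11-1-
Unchecked terms (primes): --000, -011-, -10-0, 00-01, 0000-, 001-1, 01-00, 1--11, 1-11-, 10-00, 101-0, 11-1-, 111-1
Minterm coverage:
  m0 ⊆ --000,0000-
  m1 ⊆ 00-01,0000-
  m5 ⊆ 00-01,001-1
  m6 ⊆ -011- [E]
  m7 ⊆ -011-,001-1
  m8 ⊆ --000,-10-0,01-00
  m10 ⊆ -10-0 [E]
  m12 ⊆ 01-00 [E]
  m16 ⊆ --000,10-00
  m19 ⊆ 1--11 [E]
  m20 ⊆ 10-00,101-0
  m22 ⊆ -011-,1-11-,101-0
  m23 ⊆ -011-,1--11,1-11-
  m24 ⊆ --000,-10-0
  m26 ⊆ -10-0,11-1-
  m27 ⊆ 1--11,11-1-
  m30 ⊆ 1-11-,11-1-
E = {-011-, -10-0, 01-00, 1--11}
Petrick residual → --000, 00-01, 1-11-, 10-00
Cover = c'd'e' + b'cd + bc'e' + a'b'd'e + a'bd'e' + ade + acd + ab'd'e'  |cover|=8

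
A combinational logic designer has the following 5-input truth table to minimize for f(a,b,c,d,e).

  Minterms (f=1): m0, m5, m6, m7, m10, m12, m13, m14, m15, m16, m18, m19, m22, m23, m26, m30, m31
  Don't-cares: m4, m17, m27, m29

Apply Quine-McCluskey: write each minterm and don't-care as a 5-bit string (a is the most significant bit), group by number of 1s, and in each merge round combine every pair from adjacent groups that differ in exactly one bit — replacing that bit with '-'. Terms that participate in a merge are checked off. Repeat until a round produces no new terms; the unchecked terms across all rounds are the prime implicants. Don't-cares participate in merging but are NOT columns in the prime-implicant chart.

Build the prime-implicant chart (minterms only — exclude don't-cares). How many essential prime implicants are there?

size-2^0 implicants → 00000(✓)  00100(✓)  00101(✓)  00110(✓)  00111(✓)  01010(✓)  01100(✓)  01101(✓)  01110(✓)  01111(✓)  10000(✓)  10001(✓)  10010(✓)  10011(✓)  10110(✓)  10111(✓)  11010(✓)  11011(✓)  11101(✓)  11110(✓)  11111(✓)
size-2^1 implicants → -0000  -0110(✓)  -0111(✓)  -1010(✓)  -1101(✓)  -1110(✓)  -1111(✓)  0-100(✓)  0-101(✓)  0-110(✓)  0-111(✓)  00-00  001-0(✓)  001-1(✓)  0010-(✓)  0011-(✓)  01-10(✓)  011-0(✓)  011-1(✓)  0110-(✓)  0111-(✓)  1-010(✓)  1-011(✓)  1-110(✓)  1-111(✓)  10-10(✓)  10-11(✓)  100-0(✓)  100-1(✓)  1000-(✓)  1001-(✓)  1011-(✓)  11-10(✓)  11-11(✓)  1101-(✓)  111-1(✓)  1111-(✓)
size-2^2 implicants → --110(✓)  --111(✓)  -011-(✓)  -1-10  -11-1  -111-(✓)  0-1-0(✓)  0-1-1(✓)  0-10-(✓)  0-11-(✓)  001--(✓)  011--(✓)  1--10(✓)  1--11(✓)  1-01-(✓)  1-11-(✓)  10-1-(✓)  100--  11-1-(✓)
size-2^3 implicants → --11-  0-1--  1--1-
Unchecked terms (primes): --11-, -0000, -1-10, -11-1, 0-1--, 00-00, 1--1-, 100--
Minterm coverage:
  m0 ⊆ -0000,00-00
  m5 ⊆ 0-1-- [E]
  m6 ⊆ --11-,0-1--
  m7 ⊆ --11-,0-1--
  m10 ⊆ -1-10 [E]
  m12 ⊆ 0-1-- [E]
  m13 ⊆ -11-1,0-1--
  m14 ⊆ --11-,-1-10,0-1--
  m15 ⊆ --11-,-11-1,0-1--
  m16 ⊆ -0000,100--
  m18 ⊆ 1--1-,100--
  m19 ⊆ 1--1-,100--
  m22 ⊆ --11-,1--1-
  m23 ⊆ --11-,1--1-
  m26 ⊆ -1-10,1--1-
  m30 ⊆ --11-,-1-10,1--1-
  m31 ⊆ --11-,-11-1,1--1-
E = {-1-10, 0-1--}

2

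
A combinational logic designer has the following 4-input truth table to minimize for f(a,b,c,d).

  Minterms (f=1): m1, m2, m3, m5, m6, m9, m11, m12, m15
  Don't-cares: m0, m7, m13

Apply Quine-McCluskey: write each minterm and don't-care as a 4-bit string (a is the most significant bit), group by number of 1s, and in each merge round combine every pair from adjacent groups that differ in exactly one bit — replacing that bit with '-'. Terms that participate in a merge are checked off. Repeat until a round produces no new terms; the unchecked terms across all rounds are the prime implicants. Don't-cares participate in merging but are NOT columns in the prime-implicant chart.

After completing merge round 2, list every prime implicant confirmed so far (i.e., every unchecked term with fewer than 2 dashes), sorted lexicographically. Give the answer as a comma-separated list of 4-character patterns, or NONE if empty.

Round 0: 0000✓ 0001✓ 0010✓ 0011✓ 0101✓ 0110✓ 0111✓ 1001✓ 1011✓ 1100✓ 1101✓ 1111✓
Round 1: -001✓ -011✓ -101✓ -111✓ 0-01✓ 0-10✓ 0-11✓ 00-0✓ 00-1✓ 000-✓ 001-✓ 01-1✓ 011-✓ 1-01✓ 1-11✓ 10-1✓ 11-1✓ 110-
Round 2: --01✓ --11✓ -0-1✓ -1-1✓ 0--1✓ 0-1- 00-- 1--1✓
Round 3: ---1
PIs = {---1, 0-1-, 00--, 110-}

110-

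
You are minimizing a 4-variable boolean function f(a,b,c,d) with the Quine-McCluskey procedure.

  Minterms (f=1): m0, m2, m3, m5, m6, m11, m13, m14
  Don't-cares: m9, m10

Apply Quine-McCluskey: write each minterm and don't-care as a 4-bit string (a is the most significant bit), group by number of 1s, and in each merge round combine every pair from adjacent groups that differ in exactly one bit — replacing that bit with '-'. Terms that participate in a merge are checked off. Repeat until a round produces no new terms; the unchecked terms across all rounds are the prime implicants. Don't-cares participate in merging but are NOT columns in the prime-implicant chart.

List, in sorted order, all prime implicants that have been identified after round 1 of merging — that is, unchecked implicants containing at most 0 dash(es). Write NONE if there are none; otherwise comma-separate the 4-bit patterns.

[col 0] 0000*, 0010*, 0011*, 0101*, 0110*, 1001*, 1010*, 1011*, 1101*, 1110*
[col 1] -010*, -011*, -101, -110*, 0-10*, 00-0, 001-*, 1-01, 1-10*, 10-1, 101-*
[col 2] --10, -01-
Prime implicants: --10, -01-, -101, 00-0, 1-01, 10-1

NONE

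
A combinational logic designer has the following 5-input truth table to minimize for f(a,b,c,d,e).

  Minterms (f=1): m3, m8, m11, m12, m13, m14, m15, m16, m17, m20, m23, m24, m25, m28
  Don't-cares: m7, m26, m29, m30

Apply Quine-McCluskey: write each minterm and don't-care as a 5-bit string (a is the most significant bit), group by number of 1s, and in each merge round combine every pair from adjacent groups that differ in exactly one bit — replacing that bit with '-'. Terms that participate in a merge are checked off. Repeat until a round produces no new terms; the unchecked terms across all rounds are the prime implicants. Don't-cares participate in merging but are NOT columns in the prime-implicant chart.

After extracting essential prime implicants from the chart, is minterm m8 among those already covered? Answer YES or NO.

YES

[col 0] 00011*, 00111*, 01000*, 01011*, 01100*, 01101*, 01110*, 01111*, 10000*, 10001*, 10100*, 10111*, 11000*, 11001*, 11010*, 11100*, 11101*, 11110*
[col 1] -0111, -1000*, -1100*, -1101*, -1110*, 0-011*, 0-111*, 00-11*, 01-00*, 01-11*, 011-0*, 011-1*, 0110-*, 0111-*, 1-000*, 1-001*, 1-100*, 10-00*, 1000-*, 11-00*, 11-01*, 11-10*, 110-0*, 1100-*, 111-0*, 1110-*
[col 2] -1-00, -11-0, -110-, 0--11, 011--, 1--00, 1-00-, 11--0, 11-0-
Prime implicants: -0111, -1-00, -11-0, -110-, 0--11, 011--, 1--00, 1-00-, 11--0, 11-0-
PI chart (minterm → PIs covering it):
  3 | 0--11  (sole → essential)
  8 | -1-00  (sole → essential)
  11 | 0--11  (sole → essential)
  12 | -1-00,-11-0,-110-,011--
  13 | -110-,011--
  14 | -11-0,011--
  15 | 0--11,011--
  16 | 1--00,1-00-
  17 | 1-00-  (sole → essential)
  20 | 1--00  (sole → essential)
  23 | -0111  (sole → essential)
  24 | -1-00,1--00,1-00-,11--0,11-0-
  25 | 1-00-,11-0-
  28 | -1-00,-11-0,-110-,1--00,11--0,11-0-
Essential prime implicants: -0111, -1-00, 0--11, 1--00, 1-00-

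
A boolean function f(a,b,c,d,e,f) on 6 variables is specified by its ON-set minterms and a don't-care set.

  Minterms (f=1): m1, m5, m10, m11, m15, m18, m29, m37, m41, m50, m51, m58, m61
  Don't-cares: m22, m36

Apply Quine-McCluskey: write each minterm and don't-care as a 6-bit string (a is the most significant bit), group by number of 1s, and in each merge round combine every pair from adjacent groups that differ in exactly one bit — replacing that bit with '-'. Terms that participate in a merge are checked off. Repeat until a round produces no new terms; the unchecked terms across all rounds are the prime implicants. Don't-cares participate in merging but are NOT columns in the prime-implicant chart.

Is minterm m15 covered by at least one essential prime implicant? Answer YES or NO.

YES

Round 0: 000001✓ 000101✓ 001010✓ 001011✓ 001111✓ 010010✓ 010110✓ 011101✓ 100100✓ 100101✓ 101001 110010✓ 110011✓ 111010✓ 111101✓
Round 1: -00101 -10010 -11101 000-01 001-11 00101- 010-10 10010- 11-010 11001-
PIs = {-00101, -10010, -11101, 000-01, 001-11, 00101-, 010-10, 10010-, 101001, 11-010, 11001-}
Coverage chart:
  m1: 000-01 ←essential
  m5: -00101,000-01
  m10: 00101- ←essential
  m11: 001-11,00101-
  m15: 001-11 ←essential
  m18: -10010,010-10
  m29: -11101 ←essential
  m37: -00101,10010-
  m41: 101001 ←essential
  m50: -10010,11-010,11001-
  m51: 11001- ←essential
  m58: 11-010 ←essential
  m61: -11101 ←essential
Essential: -11101, 000-01, 001-11, 00101-, 101001, 11-010, 11001-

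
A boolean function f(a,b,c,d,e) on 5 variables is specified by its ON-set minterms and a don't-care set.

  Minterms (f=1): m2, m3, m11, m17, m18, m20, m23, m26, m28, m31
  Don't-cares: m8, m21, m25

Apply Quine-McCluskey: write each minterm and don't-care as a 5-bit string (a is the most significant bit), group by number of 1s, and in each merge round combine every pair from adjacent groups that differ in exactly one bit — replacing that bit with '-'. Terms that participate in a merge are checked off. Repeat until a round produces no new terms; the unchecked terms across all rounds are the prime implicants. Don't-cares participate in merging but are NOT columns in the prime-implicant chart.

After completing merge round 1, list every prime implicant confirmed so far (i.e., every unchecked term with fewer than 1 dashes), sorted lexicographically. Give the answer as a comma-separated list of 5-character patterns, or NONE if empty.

size-2^0 implicants → 00010(✓)  00011(✓)  01000  01011(✓)  10001(✓)  10010(✓)  10100(✓)  10101(✓)  10111(✓)  11001(✓)  11010(✓)  11100(✓)  11111(✓)
size-2^1 implicants → -0010  0-011  0001-  1-001  1-010  1-100  1-111  10-01  101-1  1010-
Unchecked terms (primes): -0010, 0-011, 0001-, 01000, 1-001, 1-010, 1-100, 1-111, 10-01, 101-1, 1010-

01000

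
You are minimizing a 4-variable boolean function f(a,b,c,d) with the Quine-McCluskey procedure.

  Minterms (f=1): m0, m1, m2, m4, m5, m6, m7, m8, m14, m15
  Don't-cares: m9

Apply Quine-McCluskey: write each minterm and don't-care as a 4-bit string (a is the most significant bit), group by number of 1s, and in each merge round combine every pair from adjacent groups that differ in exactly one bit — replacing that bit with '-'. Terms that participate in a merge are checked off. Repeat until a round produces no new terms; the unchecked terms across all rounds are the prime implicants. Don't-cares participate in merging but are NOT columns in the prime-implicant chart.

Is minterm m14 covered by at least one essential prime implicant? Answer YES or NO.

Round 0: 0000✓ 0001✓ 0010✓ 0100✓ 0101✓ 0110✓ 0111✓ 1000✓ 1001✓ 1110✓ 1111✓
Round 1: -000✓ -001✓ -110✓ -111✓ 0-00✓ 0-01✓ 0-10✓ 00-0✓ 000-✓ 01-0✓ 01-1✓ 010-✓ 011-✓ 100-✓ 111-✓
Round 2: -00- -11- 0--0 0-0- 01--
PIs = {-00-, -11-, 0--0, 0-0-, 01--}
Coverage chart:
  m0: -00-,0--0,0-0-
  m1: -00-,0-0-
  m2: 0--0 ←essential
  m4: 0--0,0-0-,01--
  m5: 0-0-,01--
  m6: -11-,0--0,01--
  m7: -11-,01--
  m8: -00- ←essential
  m14: -11- ←essential
  m15: -11- ←essential
Essential: -00-, -11-, 0--0

YES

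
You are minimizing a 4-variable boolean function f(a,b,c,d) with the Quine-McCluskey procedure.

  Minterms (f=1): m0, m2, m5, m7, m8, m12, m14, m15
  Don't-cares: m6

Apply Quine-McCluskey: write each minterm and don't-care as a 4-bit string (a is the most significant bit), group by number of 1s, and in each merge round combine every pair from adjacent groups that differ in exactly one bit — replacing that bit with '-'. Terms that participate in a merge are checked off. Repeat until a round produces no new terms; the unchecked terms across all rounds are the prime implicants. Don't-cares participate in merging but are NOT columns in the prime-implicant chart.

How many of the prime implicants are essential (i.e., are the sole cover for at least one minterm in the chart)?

2

[col 0] 0000*, 0010*, 0101*, 0110*, 0111*, 1000*, 1100*, 1110*, 1111*
[col 1] -000, -110*, -111*, 0-10, 00-0, 01-1, 011-*, 1-00, 11-0, 111-*
[col 2] -11-
Prime implicants: -000, -11-, 0-10, 00-0, 01-1, 1-00, 11-0
PI chart (minterm → PIs covering it):
  0 | -000,00-0
  2 | 0-10,00-0
  5 | 01-1  (sole → essential)
  7 | -11-,01-1
  8 | -000,1-00
  12 | 1-00,11-0
  14 | -11-,11-0
  15 | -11-  (sole → essential)
Essential prime implicants: -11-, 01-1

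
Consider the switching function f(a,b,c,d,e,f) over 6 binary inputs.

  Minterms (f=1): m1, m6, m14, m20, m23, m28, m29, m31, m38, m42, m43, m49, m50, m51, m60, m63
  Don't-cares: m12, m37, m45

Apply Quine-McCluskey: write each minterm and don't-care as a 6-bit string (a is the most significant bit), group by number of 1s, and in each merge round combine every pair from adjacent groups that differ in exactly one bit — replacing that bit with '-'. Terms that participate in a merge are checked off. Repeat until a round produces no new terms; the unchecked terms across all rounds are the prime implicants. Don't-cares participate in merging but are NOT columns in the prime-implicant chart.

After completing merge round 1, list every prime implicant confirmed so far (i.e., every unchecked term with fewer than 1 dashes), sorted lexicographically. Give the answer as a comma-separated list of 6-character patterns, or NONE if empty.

Round 0: 000001 000110✓ 001100✓ 001110✓ 010100✓ 010111✓ 011100✓ 011101✓ 011111✓ 100101✓ 100110✓ 101010✓ 101011✓ 101101✓ 110001✓ 110010✓ 110011✓ 111100✓ 111111✓
Round 1: -00110 -11100 -11111 0-1100 00-110 0011-0 01-100 01-111 0111-1 01110- 10-101 10101- 1100-1 11001-
PIs = {-00110, -11100, -11111, 0-1100, 00-110, 000001, 0011-0, 01-100, 01-111, 0111-1, 01110-, 10-101, 10101-, 1100-1, 11001-}

000001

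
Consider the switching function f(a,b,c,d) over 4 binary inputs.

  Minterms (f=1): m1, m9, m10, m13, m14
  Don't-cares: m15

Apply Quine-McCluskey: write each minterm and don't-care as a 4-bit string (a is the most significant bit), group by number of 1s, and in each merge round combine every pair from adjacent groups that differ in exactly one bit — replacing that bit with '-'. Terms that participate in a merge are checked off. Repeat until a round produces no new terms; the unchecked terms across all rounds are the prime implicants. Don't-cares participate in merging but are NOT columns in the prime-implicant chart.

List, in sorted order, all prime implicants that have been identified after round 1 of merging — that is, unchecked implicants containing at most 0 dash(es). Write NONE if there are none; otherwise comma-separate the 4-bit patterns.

NONE

[col 0] 0001*, 1001*, 1010*, 1101*, 1110*, 1111*
[col 1] -001, 1-01, 1-10, 11-1, 111-
Prime implicants: -001, 1-01, 1-10, 11-1, 111-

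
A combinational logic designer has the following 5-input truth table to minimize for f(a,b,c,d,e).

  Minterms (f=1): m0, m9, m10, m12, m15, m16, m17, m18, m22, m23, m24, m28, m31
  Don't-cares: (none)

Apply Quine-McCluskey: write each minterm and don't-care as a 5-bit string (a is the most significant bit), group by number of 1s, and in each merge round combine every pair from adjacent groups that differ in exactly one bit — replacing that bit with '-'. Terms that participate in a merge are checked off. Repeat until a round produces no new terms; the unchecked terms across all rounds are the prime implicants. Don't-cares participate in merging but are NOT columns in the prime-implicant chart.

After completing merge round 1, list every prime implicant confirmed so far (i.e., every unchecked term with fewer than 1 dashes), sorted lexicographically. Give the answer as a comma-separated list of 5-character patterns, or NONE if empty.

Round 0: 00000✓ 01001 01010 01100✓ 01111✓ 10000✓ 10001✓ 10010✓ 10110✓ 10111✓ 11000✓ 11100✓ 11111✓
Round 1: -0000 -1100 -1111 1-000 1-111 10-10 100-0 1000- 1011- 11-00
PIs = {-0000, -1100, -1111, 01001, 01010, 1-000, 1-111, 10-10, 100-0, 1000-, 1011-, 11-00}

01001, 01010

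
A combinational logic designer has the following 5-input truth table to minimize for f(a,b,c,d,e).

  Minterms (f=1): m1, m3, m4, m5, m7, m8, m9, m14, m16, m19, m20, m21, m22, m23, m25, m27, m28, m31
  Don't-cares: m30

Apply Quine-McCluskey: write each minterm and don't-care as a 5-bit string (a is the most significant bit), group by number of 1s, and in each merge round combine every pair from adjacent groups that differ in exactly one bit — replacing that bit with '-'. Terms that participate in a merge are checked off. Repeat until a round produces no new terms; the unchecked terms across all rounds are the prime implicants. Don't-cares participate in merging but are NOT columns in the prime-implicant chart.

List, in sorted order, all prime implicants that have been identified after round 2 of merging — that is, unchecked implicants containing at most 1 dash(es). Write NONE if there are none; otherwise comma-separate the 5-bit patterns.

Round 0: 00001✓ 00011✓ 00100✓ 00101✓ 00111✓ 01000✓ 01001✓ 01110✓ 10000✓ 10011✓ 10100✓ 10101✓ 10110✓ 10111✓ 11001✓ 11011✓ 11100✓ 11110✓ 11111✓
Round 1: -0011✓ -0100✓ -0101✓ -0111✓ -1001 -1110 0-001 00-01✓ 00-11✓ 000-1✓ 001-1✓ 0010-✓ 0100- 1-011✓ 1-100✓ 1-110✓ 1-111✓ 10-00 10-11✓ 101-0✓ 101-1✓ 1010-✓ 1011-✓ 11-11✓ 110-1 111-0✓ 1111-✓
Round 2: -0-11 -01-1 -010- 00--1 1--11 1-1-0 1-11- 101--
PIs = {-0-11, -01-1, -010-, -1001, -1110, 0-001, 00--1, 0100-, 1--11, 1-1-0, 1-11-, 10-00, 101--, 110-1}

-1001, -1110, 0-001, 0100-, 10-00, 110-1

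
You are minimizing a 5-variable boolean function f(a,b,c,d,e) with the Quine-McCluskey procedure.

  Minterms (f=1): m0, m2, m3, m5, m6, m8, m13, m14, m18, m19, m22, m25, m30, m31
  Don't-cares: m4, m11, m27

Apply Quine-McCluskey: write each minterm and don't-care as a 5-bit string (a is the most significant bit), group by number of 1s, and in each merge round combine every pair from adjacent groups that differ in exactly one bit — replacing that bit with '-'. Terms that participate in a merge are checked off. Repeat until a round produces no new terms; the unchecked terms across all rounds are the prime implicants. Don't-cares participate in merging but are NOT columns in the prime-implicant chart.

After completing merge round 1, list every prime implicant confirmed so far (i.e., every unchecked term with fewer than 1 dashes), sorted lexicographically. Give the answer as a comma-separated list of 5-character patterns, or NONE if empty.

NONE

size-2^0 implicants → 00000(✓)  00010(✓)  00011(✓)  00100(✓)  00101(✓)  00110(✓)  01000(✓)  01011(✓)  01101(✓)  01110(✓)  10010(✓)  10011(✓)  10110(✓)  11001(✓)  11011(✓)  11110(✓)  11111(✓)
size-2^1 implicants → -0010(✓)  -0011(✓)  -0110(✓)  -1011(✓)  -1110(✓)  0-000  0-011(✓)  0-101  0-110(✓)  00-00(✓)  00-10(✓)  000-0(✓)  0001-(✓)  001-0(✓)  0010-  1-011(✓)  1-110(✓)  10-10(✓)  1001-(✓)  11-11  110-1  1111-
size-2^2 implicants → --011  --110  -0-10  -001-  00--0
Unchecked terms (primes): --011, --110, -0-10, -001-, 0-000, 0-101, 00--0, 0010-, 11-11, 110-1, 1111-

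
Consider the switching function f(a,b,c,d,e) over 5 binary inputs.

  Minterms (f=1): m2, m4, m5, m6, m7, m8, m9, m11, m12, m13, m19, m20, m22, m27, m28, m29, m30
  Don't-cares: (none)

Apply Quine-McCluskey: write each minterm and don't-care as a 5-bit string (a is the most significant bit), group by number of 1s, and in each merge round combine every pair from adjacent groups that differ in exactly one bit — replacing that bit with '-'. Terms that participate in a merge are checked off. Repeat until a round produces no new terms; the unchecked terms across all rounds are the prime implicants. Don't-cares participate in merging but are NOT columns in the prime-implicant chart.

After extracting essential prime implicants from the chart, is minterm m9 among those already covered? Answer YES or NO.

YES

[col 0] 00010*, 00100*, 00101*, 00110*, 00111*, 01000*, 01001*, 01011*, 01100*, 01101*, 10011*, 10100*, 10110*, 11011*, 11100*, 11101*, 11110*
[col 1] -0100*, -0110*, -1011, -1100*, -1101*, 0-100*, 0-101*, 00-10, 001-0*, 001-1*, 0010-*, 0011-*, 01-00*, 01-01*, 010-1, 0100-*, 0110-*, 1-011, 1-100*, 1-110*, 101-0*, 111-0*, 1110-*
[col 2] --100, -01-0, -110-, 0-10-, 001--, 01-0-, 1-1-0
Prime implicants: --100, -01-0, -1011, -110-, 0-10-, 00-10, 001--, 01-0-, 010-1, 1-011, 1-1-0
PI chart (minterm → PIs covering it):
  2 | 00-10  (sole → essential)
  4 | --100,-01-0,0-10-,001--
  5 | 0-10-,001--
  6 | -01-0,00-10,001--
  7 | 001--  (sole → essential)
  8 | 01-0-  (sole → essential)
  9 | 01-0-,010-1
  11 | -1011,010-1
  12 | --100,-110-,0-10-,01-0-
  13 | -110-,0-10-,01-0-
  19 | 1-011  (sole → essential)
  20 | --100,-01-0,1-1-0
  22 | -01-0,1-1-0
  27 | -1011,1-011
  28 | --100,-110-,1-1-0
  29 | -110-  (sole → essential)
  30 | 1-1-0  (sole → essential)
Essential prime implicants: -110-, 00-10, 001--, 01-0-, 1-011, 1-1-0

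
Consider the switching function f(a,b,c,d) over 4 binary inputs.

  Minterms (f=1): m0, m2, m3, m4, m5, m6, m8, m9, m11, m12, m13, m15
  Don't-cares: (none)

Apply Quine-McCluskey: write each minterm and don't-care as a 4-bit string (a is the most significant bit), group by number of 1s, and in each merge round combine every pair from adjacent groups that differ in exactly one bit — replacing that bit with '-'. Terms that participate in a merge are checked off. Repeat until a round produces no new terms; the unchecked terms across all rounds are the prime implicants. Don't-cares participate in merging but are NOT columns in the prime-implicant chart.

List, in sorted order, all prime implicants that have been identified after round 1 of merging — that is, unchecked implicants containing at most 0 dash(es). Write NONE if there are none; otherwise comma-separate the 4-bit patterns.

size-2^0 implicants → 0000(✓)  0010(✓)  0011(✓)  0100(✓)  0101(✓)  0110(✓)  1000(✓)  1001(✓)  1011(✓)  1100(✓)  1101(✓)  1111(✓)
size-2^1 implicants → -000(✓)  -011  -100(✓)  -101(✓)  0-00(✓)  0-10(✓)  00-0(✓)  001-  01-0(✓)  010-(✓)  1-00(✓)  1-01(✓)  1-11(✓)  10-1(✓)  100-(✓)  11-1(✓)  110-(✓)
size-2^2 implicants → --00  -10-  0--0  1--1  1-0-
Unchecked terms (primes): --00, -011, -10-, 0--0, 001-, 1--1, 1-0-

NONE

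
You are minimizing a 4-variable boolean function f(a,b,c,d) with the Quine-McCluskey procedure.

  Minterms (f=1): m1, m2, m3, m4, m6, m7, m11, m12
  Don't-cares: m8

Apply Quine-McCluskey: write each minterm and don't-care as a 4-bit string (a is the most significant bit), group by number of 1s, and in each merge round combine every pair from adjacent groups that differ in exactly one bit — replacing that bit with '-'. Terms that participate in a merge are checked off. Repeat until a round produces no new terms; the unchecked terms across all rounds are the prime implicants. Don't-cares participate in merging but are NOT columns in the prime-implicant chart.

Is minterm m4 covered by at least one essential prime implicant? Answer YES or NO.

NO

Round 0: 0001✓ 0010✓ 0011✓ 0100✓ 0110✓ 0111✓ 1000✓ 1011✓ 1100✓
Round 1: -011 -100 0-10✓ 0-11✓ 00-1 001-✓ 01-0 011-✓ 1-00
Round 2: 0-1-
PIs = {-011, -100, 0-1-, 00-1, 01-0, 1-00}
Coverage chart:
  m1: 00-1 ←essential
  m2: 0-1- ←essential
  m3: -011,0-1-,00-1
  m4: -100,01-0
  m6: 0-1-,01-0
  m7: 0-1- ←essential
  m11: -011 ←essential
  m12: -100,1-00
Essential: -011, 0-1-, 00-1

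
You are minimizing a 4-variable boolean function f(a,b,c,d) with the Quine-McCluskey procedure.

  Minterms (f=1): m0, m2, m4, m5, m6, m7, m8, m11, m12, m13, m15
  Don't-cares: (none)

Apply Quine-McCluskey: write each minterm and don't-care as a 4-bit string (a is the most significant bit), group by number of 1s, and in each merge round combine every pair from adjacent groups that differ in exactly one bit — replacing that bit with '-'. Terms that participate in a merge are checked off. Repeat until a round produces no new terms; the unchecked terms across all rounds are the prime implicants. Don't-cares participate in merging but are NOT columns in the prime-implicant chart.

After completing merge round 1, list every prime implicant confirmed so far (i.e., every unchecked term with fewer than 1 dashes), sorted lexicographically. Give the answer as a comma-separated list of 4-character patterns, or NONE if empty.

NONE

size-2^0 implicants → 0000(✓)  0010(✓)  0100(✓)  0101(✓)  0110(✓)  0111(✓)  1000(✓)  1011(✓)  1100(✓)  1101(✓)  1111(✓)
size-2^1 implicants → -000(✓)  -100(✓)  -101(✓)  -111(✓)  0-00(✓)  0-10(✓)  00-0(✓)  01-0(✓)  01-1(✓)  010-(✓)  011-(✓)  1-00(✓)  1-11  11-1(✓)  110-(✓)
size-2^2 implicants → --00  -1-1  -10-  0--0  01--
Unchecked terms (primes): --00, -1-1, -10-, 0--0, 01--, 1-11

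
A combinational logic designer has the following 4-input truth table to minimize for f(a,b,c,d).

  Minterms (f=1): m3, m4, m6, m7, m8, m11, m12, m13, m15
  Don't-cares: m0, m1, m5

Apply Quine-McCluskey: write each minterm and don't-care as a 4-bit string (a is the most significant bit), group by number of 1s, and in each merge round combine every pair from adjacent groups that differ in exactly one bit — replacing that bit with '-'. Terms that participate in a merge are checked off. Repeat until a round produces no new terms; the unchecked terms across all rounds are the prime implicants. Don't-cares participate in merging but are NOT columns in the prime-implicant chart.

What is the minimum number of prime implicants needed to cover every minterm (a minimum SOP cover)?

Round 0: 0000✓ 0001✓ 0011✓ 0100✓ 0101✓ 0110✓ 0111✓ 1000✓ 1011✓ 1100✓ 1101✓ 1111✓
Round 1: -000✓ -011✓ -100✓ -101✓ -111✓ 0-00✓ 0-01✓ 0-11✓ 00-1✓ 000-✓ 01-0✓ 01-1✓ 010-✓ 011-✓ 1-00✓ 1-11✓ 11-1✓ 110-✓
Round 2: --00 --11 -1-1 -10- 0--1 0-0- 01--
PIs = {--00, --11, -1-1, -10-, 0--1, 0-0-, 01--}
Coverage chart:
  m3: --11,0--1
  m4: --00,-10-,0-0-,01--
  m6: 01-- ←essential
  m7: --11,-1-1,0--1,01--
  m8: --00 ←essential
  m11: --11 ←essential
  m12: --00,-10-
  m13: -1-1,-10-
  m15: --11,-1-1
Essential: --00, --11, 01--
Petrick residual → -1-1
Min cover (4 terms): c'd' + cd + bd + a'b

4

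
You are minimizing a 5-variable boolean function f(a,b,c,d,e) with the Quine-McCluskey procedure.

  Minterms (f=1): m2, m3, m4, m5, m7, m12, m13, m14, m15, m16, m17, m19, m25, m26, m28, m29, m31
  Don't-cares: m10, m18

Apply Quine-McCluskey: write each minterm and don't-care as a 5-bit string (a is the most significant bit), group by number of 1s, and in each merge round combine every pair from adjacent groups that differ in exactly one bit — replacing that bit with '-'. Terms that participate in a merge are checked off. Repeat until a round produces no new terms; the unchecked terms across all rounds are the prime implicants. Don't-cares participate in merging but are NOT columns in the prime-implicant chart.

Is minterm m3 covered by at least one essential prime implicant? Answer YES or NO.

NO

[col 0] 00010*, 00011*, 00100*, 00101*, 00111*, 01010*, 01100*, 01101*, 01110*, 01111*, 10000*, 10001*, 10010*, 10011*, 11001*, 11010*, 11100*, 11101*, 11111*
[col 1] -0010*, -0011*, -1010*, -1100*, -1101*, -1111*, 0-010*, 0-100*, 0-101*, 0-111*, 00-11, 0001-*, 001-1*, 0010-*, 01-10, 011-0*, 011-1*, 0110-*, 0111-*, 1-001, 1-010*, 100-0*, 100-1*, 1000-*, 1001-*, 11-01, 111-1*, 1110-*
[col 2] --010, -001-, -11-1, -110-, 0-1-1, 0-10-, 011--, 100--
Prime implicants: --010, -001-, -11-1, -110-, 0-1-1, 0-10-, 00-11, 01-10, 011--, 1-001, 100--, 11-01
PI chart (minterm → PIs covering it):
  2 | --010,-001-
  3 | -001-,00-11
  4 | 0-10-  (sole → essential)
  5 | 0-1-1,0-10-
  7 | 0-1-1,00-11
  12 | -110-,0-10-,011--
  13 | -11-1,-110-,0-1-1,0-10-,011--
  14 | 01-10,011--
  15 | -11-1,0-1-1,011--
  16 | 100--  (sole → essential)
  17 | 1-001,100--
  19 | -001-,100--
  25 | 1-001,11-01
  26 | --010  (sole → essential)
  28 | -110-  (sole → essential)
  29 | -11-1,-110-,11-01
  31 | -11-1  (sole → essential)
Essential prime implicants: --010, -11-1, -110-, 0-10-, 100--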